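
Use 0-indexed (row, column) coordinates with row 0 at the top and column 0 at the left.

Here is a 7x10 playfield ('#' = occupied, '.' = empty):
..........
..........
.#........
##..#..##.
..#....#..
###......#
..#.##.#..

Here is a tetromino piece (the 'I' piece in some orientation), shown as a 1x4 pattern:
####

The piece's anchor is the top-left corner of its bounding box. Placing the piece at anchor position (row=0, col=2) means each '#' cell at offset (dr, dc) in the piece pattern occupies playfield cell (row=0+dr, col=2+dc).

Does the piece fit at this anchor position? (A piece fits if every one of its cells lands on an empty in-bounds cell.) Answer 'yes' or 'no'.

Check each piece cell at anchor (0, 2):
  offset (0,0) -> (0,2): empty -> OK
  offset (0,1) -> (0,3): empty -> OK
  offset (0,2) -> (0,4): empty -> OK
  offset (0,3) -> (0,5): empty -> OK
All cells valid: yes

Answer: yes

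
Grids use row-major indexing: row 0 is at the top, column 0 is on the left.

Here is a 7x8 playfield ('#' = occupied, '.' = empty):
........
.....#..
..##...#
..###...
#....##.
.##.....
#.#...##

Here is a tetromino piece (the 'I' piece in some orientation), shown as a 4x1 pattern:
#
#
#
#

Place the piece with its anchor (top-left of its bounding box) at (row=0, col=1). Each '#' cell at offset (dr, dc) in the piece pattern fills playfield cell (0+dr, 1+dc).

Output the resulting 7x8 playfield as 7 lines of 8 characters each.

Answer: .#......
.#...#..
.###...#
.####...
#....##.
.##.....
#.#...##

Derivation:
Fill (0+0,1+0) = (0,1)
Fill (0+1,1+0) = (1,1)
Fill (0+2,1+0) = (2,1)
Fill (0+3,1+0) = (3,1)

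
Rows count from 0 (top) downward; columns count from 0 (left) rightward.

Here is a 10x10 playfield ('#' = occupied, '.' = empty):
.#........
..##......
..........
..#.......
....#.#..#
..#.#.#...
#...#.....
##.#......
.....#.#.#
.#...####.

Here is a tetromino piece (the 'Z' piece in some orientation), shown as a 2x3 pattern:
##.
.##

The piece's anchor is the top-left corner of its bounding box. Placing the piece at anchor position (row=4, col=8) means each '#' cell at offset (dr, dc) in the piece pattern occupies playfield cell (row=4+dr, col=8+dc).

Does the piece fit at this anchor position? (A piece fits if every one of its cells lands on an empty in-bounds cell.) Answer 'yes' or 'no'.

Check each piece cell at anchor (4, 8):
  offset (0,0) -> (4,8): empty -> OK
  offset (0,1) -> (4,9): occupied ('#') -> FAIL
  offset (1,1) -> (5,9): empty -> OK
  offset (1,2) -> (5,10): out of bounds -> FAIL
All cells valid: no

Answer: no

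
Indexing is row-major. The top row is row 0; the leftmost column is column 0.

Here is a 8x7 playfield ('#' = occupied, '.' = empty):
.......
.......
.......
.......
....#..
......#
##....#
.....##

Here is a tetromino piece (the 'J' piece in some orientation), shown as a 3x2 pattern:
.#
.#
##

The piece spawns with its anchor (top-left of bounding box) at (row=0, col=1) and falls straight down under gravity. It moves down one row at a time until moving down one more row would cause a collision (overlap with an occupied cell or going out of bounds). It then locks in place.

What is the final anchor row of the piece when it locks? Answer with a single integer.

Spawn at (row=0, col=1). Try each row:
  row 0: fits
  row 1: fits
  row 2: fits
  row 3: fits
  row 4: blocked -> lock at row 3

Answer: 3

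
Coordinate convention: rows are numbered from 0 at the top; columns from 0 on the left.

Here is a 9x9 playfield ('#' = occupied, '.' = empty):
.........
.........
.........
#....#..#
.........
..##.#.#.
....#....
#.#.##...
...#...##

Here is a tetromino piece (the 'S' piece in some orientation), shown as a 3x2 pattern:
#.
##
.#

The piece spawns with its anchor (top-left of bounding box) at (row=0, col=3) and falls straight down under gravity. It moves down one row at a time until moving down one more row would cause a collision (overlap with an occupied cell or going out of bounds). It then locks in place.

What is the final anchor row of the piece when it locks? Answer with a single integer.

Spawn at (row=0, col=3). Try each row:
  row 0: fits
  row 1: fits
  row 2: fits
  row 3: fits
  row 4: blocked -> lock at row 3

Answer: 3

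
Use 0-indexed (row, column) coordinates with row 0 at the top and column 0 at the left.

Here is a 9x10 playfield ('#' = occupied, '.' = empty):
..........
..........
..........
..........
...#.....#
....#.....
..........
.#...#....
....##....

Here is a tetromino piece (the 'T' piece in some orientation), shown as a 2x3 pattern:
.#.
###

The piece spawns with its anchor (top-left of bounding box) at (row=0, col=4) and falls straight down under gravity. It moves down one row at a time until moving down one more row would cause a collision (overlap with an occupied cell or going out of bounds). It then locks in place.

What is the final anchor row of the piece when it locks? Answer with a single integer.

Answer: 3

Derivation:
Spawn at (row=0, col=4). Try each row:
  row 0: fits
  row 1: fits
  row 2: fits
  row 3: fits
  row 4: blocked -> lock at row 3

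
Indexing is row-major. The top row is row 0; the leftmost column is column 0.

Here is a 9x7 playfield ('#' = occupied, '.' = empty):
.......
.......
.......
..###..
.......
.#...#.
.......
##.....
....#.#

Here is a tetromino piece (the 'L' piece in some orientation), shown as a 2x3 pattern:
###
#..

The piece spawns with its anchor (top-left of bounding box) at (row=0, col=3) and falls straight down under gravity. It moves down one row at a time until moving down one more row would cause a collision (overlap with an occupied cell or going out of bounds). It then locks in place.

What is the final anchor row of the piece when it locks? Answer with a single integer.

Spawn at (row=0, col=3). Try each row:
  row 0: fits
  row 1: fits
  row 2: blocked -> lock at row 1

Answer: 1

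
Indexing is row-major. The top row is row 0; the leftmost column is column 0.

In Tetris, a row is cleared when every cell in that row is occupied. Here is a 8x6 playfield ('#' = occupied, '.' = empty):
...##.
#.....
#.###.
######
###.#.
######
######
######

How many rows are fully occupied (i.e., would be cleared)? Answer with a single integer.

Answer: 4

Derivation:
Check each row:
  row 0: 4 empty cells -> not full
  row 1: 5 empty cells -> not full
  row 2: 2 empty cells -> not full
  row 3: 0 empty cells -> FULL (clear)
  row 4: 2 empty cells -> not full
  row 5: 0 empty cells -> FULL (clear)
  row 6: 0 empty cells -> FULL (clear)
  row 7: 0 empty cells -> FULL (clear)
Total rows cleared: 4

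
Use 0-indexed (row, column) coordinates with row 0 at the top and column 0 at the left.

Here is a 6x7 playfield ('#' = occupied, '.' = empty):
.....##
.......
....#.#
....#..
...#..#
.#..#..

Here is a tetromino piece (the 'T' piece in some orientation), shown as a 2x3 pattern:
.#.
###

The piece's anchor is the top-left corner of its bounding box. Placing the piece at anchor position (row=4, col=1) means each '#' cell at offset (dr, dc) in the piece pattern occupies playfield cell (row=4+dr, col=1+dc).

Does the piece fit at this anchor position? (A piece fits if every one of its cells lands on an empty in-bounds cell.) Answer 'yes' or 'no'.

Answer: no

Derivation:
Check each piece cell at anchor (4, 1):
  offset (0,1) -> (4,2): empty -> OK
  offset (1,0) -> (5,1): occupied ('#') -> FAIL
  offset (1,1) -> (5,2): empty -> OK
  offset (1,2) -> (5,3): empty -> OK
All cells valid: no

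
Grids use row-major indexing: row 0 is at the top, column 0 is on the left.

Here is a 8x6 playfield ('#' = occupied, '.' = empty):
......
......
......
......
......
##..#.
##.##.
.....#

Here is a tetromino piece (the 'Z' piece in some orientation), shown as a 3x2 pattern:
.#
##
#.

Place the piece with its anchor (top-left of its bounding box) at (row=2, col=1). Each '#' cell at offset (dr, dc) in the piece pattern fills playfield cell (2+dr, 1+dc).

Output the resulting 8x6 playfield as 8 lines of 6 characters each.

Answer: ......
......
..#...
.##...
.#....
##..#.
##.##.
.....#

Derivation:
Fill (2+0,1+1) = (2,2)
Fill (2+1,1+0) = (3,1)
Fill (2+1,1+1) = (3,2)
Fill (2+2,1+0) = (4,1)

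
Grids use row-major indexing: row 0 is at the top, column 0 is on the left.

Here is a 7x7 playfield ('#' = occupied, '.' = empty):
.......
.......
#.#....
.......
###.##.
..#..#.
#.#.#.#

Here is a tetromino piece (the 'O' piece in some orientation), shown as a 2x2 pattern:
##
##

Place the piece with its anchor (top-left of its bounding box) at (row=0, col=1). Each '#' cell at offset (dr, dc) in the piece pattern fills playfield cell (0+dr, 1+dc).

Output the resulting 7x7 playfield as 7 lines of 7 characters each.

Fill (0+0,1+0) = (0,1)
Fill (0+0,1+1) = (0,2)
Fill (0+1,1+0) = (1,1)
Fill (0+1,1+1) = (1,2)

Answer: .##....
.##....
#.#....
.......
###.##.
..#..#.
#.#.#.#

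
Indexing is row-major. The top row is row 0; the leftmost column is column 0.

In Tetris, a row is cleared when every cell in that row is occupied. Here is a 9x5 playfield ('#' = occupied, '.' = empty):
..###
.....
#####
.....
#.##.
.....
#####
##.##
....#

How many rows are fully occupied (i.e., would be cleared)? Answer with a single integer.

Check each row:
  row 0: 2 empty cells -> not full
  row 1: 5 empty cells -> not full
  row 2: 0 empty cells -> FULL (clear)
  row 3: 5 empty cells -> not full
  row 4: 2 empty cells -> not full
  row 5: 5 empty cells -> not full
  row 6: 0 empty cells -> FULL (clear)
  row 7: 1 empty cell -> not full
  row 8: 4 empty cells -> not full
Total rows cleared: 2

Answer: 2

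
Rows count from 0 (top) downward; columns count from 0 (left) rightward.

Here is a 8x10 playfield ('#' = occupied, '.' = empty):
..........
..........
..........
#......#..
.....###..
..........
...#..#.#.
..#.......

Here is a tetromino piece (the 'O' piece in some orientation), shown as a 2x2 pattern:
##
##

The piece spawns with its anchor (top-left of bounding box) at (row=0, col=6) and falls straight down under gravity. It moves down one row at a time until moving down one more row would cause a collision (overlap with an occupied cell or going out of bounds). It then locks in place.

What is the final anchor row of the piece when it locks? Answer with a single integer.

Spawn at (row=0, col=6). Try each row:
  row 0: fits
  row 1: fits
  row 2: blocked -> lock at row 1

Answer: 1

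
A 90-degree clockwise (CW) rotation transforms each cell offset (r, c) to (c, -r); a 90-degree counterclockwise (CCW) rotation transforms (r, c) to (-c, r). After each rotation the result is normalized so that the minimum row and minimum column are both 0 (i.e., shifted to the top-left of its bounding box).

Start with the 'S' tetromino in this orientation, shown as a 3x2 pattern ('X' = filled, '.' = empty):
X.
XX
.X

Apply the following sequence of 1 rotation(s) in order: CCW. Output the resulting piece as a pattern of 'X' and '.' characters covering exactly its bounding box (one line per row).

Answer: .XX
XX.

Derivation:
Start:
X.
XX
.X
After rotation 1 (CCW):
.XX
XX.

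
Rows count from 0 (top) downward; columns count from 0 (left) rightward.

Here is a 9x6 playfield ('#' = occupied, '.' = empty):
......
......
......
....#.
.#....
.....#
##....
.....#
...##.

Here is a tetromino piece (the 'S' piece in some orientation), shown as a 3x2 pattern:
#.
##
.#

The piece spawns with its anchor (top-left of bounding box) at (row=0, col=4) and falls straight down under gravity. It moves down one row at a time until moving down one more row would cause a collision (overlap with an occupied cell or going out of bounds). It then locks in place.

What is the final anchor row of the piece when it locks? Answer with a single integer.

Spawn at (row=0, col=4). Try each row:
  row 0: fits
  row 1: fits
  row 2: blocked -> lock at row 1

Answer: 1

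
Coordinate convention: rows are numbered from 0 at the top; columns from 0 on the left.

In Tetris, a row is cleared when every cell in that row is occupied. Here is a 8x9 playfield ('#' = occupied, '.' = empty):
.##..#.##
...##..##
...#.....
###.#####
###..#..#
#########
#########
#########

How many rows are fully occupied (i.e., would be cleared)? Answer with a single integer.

Check each row:
  row 0: 4 empty cells -> not full
  row 1: 5 empty cells -> not full
  row 2: 8 empty cells -> not full
  row 3: 1 empty cell -> not full
  row 4: 4 empty cells -> not full
  row 5: 0 empty cells -> FULL (clear)
  row 6: 0 empty cells -> FULL (clear)
  row 7: 0 empty cells -> FULL (clear)
Total rows cleared: 3

Answer: 3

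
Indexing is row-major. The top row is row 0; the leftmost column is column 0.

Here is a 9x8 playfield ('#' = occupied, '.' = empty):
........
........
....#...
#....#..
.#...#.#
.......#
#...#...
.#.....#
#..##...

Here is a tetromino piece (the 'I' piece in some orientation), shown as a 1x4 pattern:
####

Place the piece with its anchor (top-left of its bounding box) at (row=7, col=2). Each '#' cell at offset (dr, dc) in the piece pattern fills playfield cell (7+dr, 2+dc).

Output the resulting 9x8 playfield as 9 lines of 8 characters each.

Fill (7+0,2+0) = (7,2)
Fill (7+0,2+1) = (7,3)
Fill (7+0,2+2) = (7,4)
Fill (7+0,2+3) = (7,5)

Answer: ........
........
....#...
#....#..
.#...#.#
.......#
#...#...
.#####.#
#..##...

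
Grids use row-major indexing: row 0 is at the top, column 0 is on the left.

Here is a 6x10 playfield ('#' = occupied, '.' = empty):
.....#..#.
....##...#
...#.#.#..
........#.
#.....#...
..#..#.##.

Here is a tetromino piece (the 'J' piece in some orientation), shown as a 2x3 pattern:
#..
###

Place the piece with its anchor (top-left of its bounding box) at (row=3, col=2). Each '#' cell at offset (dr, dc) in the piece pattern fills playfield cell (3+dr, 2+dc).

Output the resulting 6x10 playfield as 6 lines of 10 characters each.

Answer: .....#..#.
....##...#
...#.#.#..
..#.....#.
#.###.#...
..#..#.##.

Derivation:
Fill (3+0,2+0) = (3,2)
Fill (3+1,2+0) = (4,2)
Fill (3+1,2+1) = (4,3)
Fill (3+1,2+2) = (4,4)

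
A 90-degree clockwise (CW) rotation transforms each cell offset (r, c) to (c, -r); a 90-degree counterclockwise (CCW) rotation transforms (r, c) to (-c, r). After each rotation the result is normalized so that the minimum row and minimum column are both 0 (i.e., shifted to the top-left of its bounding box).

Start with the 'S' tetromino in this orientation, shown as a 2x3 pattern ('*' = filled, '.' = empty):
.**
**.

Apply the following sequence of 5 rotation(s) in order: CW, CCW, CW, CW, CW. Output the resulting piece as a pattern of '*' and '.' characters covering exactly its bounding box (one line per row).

Start:
.**
**.
After rotation 1 (CW):
*.
**
.*
After rotation 2 (CCW):
.**
**.
After rotation 3 (CW):
*.
**
.*
After rotation 4 (CW):
.**
**.
After rotation 5 (CW):
*.
**
.*

Answer: *.
**
.*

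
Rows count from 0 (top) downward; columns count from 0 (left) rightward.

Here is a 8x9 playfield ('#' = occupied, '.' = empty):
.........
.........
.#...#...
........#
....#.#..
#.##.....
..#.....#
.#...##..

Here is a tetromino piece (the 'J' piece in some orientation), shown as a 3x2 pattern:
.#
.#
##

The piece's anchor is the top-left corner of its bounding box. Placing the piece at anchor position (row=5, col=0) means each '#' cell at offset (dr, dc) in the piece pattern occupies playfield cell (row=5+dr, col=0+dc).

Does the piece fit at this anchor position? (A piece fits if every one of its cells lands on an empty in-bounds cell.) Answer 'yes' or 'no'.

Check each piece cell at anchor (5, 0):
  offset (0,1) -> (5,1): empty -> OK
  offset (1,1) -> (6,1): empty -> OK
  offset (2,0) -> (7,0): empty -> OK
  offset (2,1) -> (7,1): occupied ('#') -> FAIL
All cells valid: no

Answer: no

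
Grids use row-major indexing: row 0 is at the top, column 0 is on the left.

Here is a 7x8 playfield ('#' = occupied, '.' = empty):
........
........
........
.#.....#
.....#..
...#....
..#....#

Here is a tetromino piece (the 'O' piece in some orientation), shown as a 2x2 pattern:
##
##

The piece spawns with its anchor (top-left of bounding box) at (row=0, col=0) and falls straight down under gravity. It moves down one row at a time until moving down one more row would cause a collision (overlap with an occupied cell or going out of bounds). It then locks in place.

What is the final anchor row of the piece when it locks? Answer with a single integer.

Answer: 1

Derivation:
Spawn at (row=0, col=0). Try each row:
  row 0: fits
  row 1: fits
  row 2: blocked -> lock at row 1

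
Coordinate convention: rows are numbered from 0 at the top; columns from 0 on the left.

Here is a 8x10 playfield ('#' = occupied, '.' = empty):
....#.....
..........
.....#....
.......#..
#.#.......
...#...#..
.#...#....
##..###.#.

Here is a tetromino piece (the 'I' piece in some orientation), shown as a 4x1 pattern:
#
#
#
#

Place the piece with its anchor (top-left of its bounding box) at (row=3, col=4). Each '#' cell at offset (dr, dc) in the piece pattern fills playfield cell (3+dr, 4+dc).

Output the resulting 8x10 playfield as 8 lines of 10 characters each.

Fill (3+0,4+0) = (3,4)
Fill (3+1,4+0) = (4,4)
Fill (3+2,4+0) = (5,4)
Fill (3+3,4+0) = (6,4)

Answer: ....#.....
..........
.....#....
....#..#..
#.#.#.....
...##..#..
.#..##....
##..###.#.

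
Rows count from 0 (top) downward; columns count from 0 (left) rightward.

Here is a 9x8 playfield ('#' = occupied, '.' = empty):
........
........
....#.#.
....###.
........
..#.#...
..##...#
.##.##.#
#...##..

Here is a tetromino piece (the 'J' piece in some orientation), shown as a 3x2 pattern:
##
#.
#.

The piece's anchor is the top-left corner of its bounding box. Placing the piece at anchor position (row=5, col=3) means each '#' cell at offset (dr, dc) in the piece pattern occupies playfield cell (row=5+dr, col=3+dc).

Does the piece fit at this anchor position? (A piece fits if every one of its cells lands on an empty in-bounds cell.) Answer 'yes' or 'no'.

Check each piece cell at anchor (5, 3):
  offset (0,0) -> (5,3): empty -> OK
  offset (0,1) -> (5,4): occupied ('#') -> FAIL
  offset (1,0) -> (6,3): occupied ('#') -> FAIL
  offset (2,0) -> (7,3): empty -> OK
All cells valid: no

Answer: no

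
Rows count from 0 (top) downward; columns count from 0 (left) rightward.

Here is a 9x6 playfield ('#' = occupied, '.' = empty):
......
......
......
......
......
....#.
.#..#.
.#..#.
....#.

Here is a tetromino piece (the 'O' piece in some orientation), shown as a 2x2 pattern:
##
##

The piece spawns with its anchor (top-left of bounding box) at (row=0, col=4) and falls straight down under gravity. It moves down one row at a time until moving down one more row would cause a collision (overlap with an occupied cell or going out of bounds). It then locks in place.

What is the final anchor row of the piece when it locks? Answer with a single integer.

Answer: 3

Derivation:
Spawn at (row=0, col=4). Try each row:
  row 0: fits
  row 1: fits
  row 2: fits
  row 3: fits
  row 4: blocked -> lock at row 3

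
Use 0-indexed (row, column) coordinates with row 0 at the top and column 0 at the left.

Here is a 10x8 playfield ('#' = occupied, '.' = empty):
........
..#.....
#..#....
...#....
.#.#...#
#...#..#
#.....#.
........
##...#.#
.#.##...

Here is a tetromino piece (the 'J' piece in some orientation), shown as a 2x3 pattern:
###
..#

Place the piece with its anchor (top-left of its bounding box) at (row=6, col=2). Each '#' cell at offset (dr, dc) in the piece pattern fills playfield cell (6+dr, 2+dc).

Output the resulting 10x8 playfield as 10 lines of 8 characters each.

Fill (6+0,2+0) = (6,2)
Fill (6+0,2+1) = (6,3)
Fill (6+0,2+2) = (6,4)
Fill (6+1,2+2) = (7,4)

Answer: ........
..#.....
#..#....
...#....
.#.#...#
#...#..#
#.###.#.
....#...
##...#.#
.#.##...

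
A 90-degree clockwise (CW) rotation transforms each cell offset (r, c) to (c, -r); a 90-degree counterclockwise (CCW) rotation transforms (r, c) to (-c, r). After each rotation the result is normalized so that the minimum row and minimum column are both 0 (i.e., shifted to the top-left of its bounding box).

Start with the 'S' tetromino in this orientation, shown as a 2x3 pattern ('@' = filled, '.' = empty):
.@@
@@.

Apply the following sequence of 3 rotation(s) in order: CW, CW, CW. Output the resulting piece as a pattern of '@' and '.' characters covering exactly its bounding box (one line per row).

Start:
.@@
@@.
After rotation 1 (CW):
@.
@@
.@
After rotation 2 (CW):
.@@
@@.
After rotation 3 (CW):
@.
@@
.@

Answer: @.
@@
.@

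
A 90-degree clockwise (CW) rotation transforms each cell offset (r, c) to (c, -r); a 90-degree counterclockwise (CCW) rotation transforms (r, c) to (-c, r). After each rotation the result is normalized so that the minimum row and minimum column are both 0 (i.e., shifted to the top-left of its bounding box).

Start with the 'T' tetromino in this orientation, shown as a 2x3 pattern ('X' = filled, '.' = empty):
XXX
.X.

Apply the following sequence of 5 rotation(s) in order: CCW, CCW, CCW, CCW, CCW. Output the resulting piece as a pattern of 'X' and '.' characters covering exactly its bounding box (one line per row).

Answer: X.
XX
X.

Derivation:
Start:
XXX
.X.
After rotation 1 (CCW):
X.
XX
X.
After rotation 2 (CCW):
.X.
XXX
After rotation 3 (CCW):
.X
XX
.X
After rotation 4 (CCW):
XXX
.X.
After rotation 5 (CCW):
X.
XX
X.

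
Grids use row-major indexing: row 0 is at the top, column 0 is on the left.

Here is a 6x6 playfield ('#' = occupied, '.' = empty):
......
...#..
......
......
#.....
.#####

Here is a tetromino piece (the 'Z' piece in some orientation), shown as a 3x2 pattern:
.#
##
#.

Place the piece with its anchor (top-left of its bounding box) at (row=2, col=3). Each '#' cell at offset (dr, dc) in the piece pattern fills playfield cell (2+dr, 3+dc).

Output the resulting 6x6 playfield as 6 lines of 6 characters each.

Fill (2+0,3+1) = (2,4)
Fill (2+1,3+0) = (3,3)
Fill (2+1,3+1) = (3,4)
Fill (2+2,3+0) = (4,3)

Answer: ......
...#..
....#.
...##.
#..#..
.#####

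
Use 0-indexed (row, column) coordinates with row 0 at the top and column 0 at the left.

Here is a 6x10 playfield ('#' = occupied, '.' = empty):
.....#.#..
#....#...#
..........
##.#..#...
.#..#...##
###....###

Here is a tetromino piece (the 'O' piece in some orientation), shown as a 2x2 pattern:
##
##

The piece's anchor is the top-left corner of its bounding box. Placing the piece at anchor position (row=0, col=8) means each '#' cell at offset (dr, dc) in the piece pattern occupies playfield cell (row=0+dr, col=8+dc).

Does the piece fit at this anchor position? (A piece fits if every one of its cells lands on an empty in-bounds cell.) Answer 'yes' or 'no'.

Answer: no

Derivation:
Check each piece cell at anchor (0, 8):
  offset (0,0) -> (0,8): empty -> OK
  offset (0,1) -> (0,9): empty -> OK
  offset (1,0) -> (1,8): empty -> OK
  offset (1,1) -> (1,9): occupied ('#') -> FAIL
All cells valid: no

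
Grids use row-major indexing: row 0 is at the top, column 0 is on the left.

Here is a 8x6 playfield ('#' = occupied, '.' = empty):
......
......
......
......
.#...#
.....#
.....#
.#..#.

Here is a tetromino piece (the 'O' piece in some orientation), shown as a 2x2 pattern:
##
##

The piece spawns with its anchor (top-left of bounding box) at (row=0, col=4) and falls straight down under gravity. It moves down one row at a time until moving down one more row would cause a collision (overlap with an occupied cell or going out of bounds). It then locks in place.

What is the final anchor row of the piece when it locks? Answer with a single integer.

Answer: 2

Derivation:
Spawn at (row=0, col=4). Try each row:
  row 0: fits
  row 1: fits
  row 2: fits
  row 3: blocked -> lock at row 2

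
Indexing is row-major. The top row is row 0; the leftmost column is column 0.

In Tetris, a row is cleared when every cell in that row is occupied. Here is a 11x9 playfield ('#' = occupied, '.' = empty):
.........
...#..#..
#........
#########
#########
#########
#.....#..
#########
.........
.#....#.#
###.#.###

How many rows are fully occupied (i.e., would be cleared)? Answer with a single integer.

Check each row:
  row 0: 9 empty cells -> not full
  row 1: 7 empty cells -> not full
  row 2: 8 empty cells -> not full
  row 3: 0 empty cells -> FULL (clear)
  row 4: 0 empty cells -> FULL (clear)
  row 5: 0 empty cells -> FULL (clear)
  row 6: 7 empty cells -> not full
  row 7: 0 empty cells -> FULL (clear)
  row 8: 9 empty cells -> not full
  row 9: 6 empty cells -> not full
  row 10: 2 empty cells -> not full
Total rows cleared: 4

Answer: 4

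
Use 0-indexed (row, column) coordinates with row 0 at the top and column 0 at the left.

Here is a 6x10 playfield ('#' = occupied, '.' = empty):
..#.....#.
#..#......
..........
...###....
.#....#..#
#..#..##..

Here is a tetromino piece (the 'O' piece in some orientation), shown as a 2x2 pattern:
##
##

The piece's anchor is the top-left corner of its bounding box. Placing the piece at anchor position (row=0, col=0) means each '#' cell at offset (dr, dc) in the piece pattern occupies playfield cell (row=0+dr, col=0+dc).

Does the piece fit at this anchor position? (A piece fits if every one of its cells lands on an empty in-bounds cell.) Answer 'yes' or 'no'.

Check each piece cell at anchor (0, 0):
  offset (0,0) -> (0,0): empty -> OK
  offset (0,1) -> (0,1): empty -> OK
  offset (1,0) -> (1,0): occupied ('#') -> FAIL
  offset (1,1) -> (1,1): empty -> OK
All cells valid: no

Answer: no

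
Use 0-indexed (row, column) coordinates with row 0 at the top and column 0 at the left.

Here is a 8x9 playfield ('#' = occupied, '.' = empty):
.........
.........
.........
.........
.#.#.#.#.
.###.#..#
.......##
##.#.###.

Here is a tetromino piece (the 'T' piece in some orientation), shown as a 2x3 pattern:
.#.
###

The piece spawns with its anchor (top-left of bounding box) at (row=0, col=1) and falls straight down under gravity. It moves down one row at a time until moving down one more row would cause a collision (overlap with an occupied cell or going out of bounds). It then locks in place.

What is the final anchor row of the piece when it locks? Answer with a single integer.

Spawn at (row=0, col=1). Try each row:
  row 0: fits
  row 1: fits
  row 2: fits
  row 3: blocked -> lock at row 2

Answer: 2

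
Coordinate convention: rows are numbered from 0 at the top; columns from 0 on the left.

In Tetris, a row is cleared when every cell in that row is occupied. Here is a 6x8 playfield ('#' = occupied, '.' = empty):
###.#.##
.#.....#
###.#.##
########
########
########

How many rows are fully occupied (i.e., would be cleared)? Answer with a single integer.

Answer: 3

Derivation:
Check each row:
  row 0: 2 empty cells -> not full
  row 1: 6 empty cells -> not full
  row 2: 2 empty cells -> not full
  row 3: 0 empty cells -> FULL (clear)
  row 4: 0 empty cells -> FULL (clear)
  row 5: 0 empty cells -> FULL (clear)
Total rows cleared: 3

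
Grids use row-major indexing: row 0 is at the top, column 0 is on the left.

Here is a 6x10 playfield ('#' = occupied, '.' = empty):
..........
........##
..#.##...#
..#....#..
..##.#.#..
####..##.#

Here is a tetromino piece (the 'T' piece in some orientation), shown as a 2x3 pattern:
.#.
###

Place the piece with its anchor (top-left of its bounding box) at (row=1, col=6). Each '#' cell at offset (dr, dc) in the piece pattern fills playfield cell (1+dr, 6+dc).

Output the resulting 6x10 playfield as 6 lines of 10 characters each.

Fill (1+0,6+1) = (1,7)
Fill (1+1,6+0) = (2,6)
Fill (1+1,6+1) = (2,7)
Fill (1+1,6+2) = (2,8)

Answer: ..........
.......###
..#.######
..#....#..
..##.#.#..
####..##.#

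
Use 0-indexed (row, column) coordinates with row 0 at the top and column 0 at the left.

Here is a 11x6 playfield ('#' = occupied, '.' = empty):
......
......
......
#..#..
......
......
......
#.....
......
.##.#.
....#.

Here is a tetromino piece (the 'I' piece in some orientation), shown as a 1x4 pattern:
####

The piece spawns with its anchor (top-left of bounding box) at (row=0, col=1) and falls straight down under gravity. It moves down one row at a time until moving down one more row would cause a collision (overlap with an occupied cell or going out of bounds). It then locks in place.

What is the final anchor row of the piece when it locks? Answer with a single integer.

Spawn at (row=0, col=1). Try each row:
  row 0: fits
  row 1: fits
  row 2: fits
  row 3: blocked -> lock at row 2

Answer: 2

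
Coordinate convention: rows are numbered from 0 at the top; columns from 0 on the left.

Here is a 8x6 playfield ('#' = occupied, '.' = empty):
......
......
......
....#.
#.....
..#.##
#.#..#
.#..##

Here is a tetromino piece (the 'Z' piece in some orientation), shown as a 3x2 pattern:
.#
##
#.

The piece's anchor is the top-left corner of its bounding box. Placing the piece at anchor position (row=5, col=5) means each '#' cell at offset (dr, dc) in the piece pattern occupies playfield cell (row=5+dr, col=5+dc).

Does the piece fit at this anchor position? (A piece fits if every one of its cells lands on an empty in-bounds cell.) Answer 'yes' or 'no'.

Answer: no

Derivation:
Check each piece cell at anchor (5, 5):
  offset (0,1) -> (5,6): out of bounds -> FAIL
  offset (1,0) -> (6,5): occupied ('#') -> FAIL
  offset (1,1) -> (6,6): out of bounds -> FAIL
  offset (2,0) -> (7,5): occupied ('#') -> FAIL
All cells valid: no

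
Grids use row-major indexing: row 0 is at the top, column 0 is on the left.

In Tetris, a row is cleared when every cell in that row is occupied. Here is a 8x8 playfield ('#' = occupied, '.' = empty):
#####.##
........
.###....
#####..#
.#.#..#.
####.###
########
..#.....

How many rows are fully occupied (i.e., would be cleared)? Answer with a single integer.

Answer: 1

Derivation:
Check each row:
  row 0: 1 empty cell -> not full
  row 1: 8 empty cells -> not full
  row 2: 5 empty cells -> not full
  row 3: 2 empty cells -> not full
  row 4: 5 empty cells -> not full
  row 5: 1 empty cell -> not full
  row 6: 0 empty cells -> FULL (clear)
  row 7: 7 empty cells -> not full
Total rows cleared: 1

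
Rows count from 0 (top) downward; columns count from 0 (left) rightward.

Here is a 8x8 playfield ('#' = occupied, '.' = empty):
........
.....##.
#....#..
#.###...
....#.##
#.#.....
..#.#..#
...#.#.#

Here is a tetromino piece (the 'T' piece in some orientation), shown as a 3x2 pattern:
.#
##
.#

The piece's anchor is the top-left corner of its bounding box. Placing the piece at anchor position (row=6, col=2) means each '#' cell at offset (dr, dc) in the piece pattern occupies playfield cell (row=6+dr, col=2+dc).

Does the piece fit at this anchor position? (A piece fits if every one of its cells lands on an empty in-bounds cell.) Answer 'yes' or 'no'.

Check each piece cell at anchor (6, 2):
  offset (0,1) -> (6,3): empty -> OK
  offset (1,0) -> (7,2): empty -> OK
  offset (1,1) -> (7,3): occupied ('#') -> FAIL
  offset (2,1) -> (8,3): out of bounds -> FAIL
All cells valid: no

Answer: no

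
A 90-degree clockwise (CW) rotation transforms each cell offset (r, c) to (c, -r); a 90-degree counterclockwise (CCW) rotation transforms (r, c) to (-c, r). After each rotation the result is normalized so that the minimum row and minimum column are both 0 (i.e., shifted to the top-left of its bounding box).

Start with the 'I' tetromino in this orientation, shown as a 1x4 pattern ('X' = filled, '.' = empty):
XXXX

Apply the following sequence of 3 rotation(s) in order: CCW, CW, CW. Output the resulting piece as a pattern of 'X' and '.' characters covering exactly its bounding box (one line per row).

Start:
XXXX
After rotation 1 (CCW):
X
X
X
X
After rotation 2 (CW):
XXXX
After rotation 3 (CW):
X
X
X
X

Answer: X
X
X
X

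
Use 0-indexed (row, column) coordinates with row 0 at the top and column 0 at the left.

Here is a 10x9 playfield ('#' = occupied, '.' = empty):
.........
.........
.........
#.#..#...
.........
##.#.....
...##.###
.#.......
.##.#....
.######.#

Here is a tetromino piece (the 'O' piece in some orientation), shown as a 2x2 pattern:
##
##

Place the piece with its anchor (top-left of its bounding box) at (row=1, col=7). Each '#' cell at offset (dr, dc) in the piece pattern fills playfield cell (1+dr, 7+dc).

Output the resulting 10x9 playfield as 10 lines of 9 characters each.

Answer: .........
.......##
.......##
#.#..#...
.........
##.#.....
...##.###
.#.......
.##.#....
.######.#

Derivation:
Fill (1+0,7+0) = (1,7)
Fill (1+0,7+1) = (1,8)
Fill (1+1,7+0) = (2,7)
Fill (1+1,7+1) = (2,8)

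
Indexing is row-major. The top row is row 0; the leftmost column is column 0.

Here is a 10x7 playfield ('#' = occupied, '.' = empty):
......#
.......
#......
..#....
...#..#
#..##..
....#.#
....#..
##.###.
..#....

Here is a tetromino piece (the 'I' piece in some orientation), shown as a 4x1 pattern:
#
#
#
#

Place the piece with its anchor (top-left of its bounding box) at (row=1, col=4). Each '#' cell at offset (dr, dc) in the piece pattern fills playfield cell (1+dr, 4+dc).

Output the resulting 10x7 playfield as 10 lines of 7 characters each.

Answer: ......#
....#..
#...#..
..#.#..
...##.#
#..##..
....#.#
....#..
##.###.
..#....

Derivation:
Fill (1+0,4+0) = (1,4)
Fill (1+1,4+0) = (2,4)
Fill (1+2,4+0) = (3,4)
Fill (1+3,4+0) = (4,4)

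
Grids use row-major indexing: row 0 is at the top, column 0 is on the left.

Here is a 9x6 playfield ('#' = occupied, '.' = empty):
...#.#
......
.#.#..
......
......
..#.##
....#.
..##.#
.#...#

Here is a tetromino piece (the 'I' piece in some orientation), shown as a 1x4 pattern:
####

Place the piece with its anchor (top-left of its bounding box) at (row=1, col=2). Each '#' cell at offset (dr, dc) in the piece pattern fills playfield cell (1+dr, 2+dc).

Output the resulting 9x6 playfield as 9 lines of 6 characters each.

Fill (1+0,2+0) = (1,2)
Fill (1+0,2+1) = (1,3)
Fill (1+0,2+2) = (1,4)
Fill (1+0,2+3) = (1,5)

Answer: ...#.#
..####
.#.#..
......
......
..#.##
....#.
..##.#
.#...#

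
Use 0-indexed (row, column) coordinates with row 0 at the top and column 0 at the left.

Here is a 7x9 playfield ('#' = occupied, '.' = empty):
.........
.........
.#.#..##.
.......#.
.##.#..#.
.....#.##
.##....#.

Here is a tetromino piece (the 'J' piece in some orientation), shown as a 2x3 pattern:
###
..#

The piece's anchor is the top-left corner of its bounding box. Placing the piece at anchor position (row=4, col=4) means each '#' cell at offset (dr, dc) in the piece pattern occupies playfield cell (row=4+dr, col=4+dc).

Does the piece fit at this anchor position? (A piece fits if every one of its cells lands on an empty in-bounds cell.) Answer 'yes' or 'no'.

Check each piece cell at anchor (4, 4):
  offset (0,0) -> (4,4): occupied ('#') -> FAIL
  offset (0,1) -> (4,5): empty -> OK
  offset (0,2) -> (4,6): empty -> OK
  offset (1,2) -> (5,6): empty -> OK
All cells valid: no

Answer: no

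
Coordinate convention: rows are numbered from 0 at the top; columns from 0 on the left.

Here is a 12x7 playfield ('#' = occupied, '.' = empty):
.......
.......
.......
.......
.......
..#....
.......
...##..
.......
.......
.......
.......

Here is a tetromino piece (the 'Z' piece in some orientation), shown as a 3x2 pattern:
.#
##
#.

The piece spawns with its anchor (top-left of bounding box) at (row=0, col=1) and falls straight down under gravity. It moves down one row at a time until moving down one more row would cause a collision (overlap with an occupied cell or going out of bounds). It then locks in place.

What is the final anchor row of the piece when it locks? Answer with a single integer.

Answer: 3

Derivation:
Spawn at (row=0, col=1). Try each row:
  row 0: fits
  row 1: fits
  row 2: fits
  row 3: fits
  row 4: blocked -> lock at row 3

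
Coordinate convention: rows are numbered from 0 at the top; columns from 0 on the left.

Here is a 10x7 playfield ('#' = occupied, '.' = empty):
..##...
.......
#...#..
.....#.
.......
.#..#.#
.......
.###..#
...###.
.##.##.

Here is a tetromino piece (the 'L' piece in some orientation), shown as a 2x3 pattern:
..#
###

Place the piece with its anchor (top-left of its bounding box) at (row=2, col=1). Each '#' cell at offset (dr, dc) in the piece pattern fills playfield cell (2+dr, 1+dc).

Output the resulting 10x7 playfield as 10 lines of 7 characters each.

Fill (2+0,1+2) = (2,3)
Fill (2+1,1+0) = (3,1)
Fill (2+1,1+1) = (3,2)
Fill (2+1,1+2) = (3,3)

Answer: ..##...
.......
#..##..
.###.#.
.......
.#..#.#
.......
.###..#
...###.
.##.##.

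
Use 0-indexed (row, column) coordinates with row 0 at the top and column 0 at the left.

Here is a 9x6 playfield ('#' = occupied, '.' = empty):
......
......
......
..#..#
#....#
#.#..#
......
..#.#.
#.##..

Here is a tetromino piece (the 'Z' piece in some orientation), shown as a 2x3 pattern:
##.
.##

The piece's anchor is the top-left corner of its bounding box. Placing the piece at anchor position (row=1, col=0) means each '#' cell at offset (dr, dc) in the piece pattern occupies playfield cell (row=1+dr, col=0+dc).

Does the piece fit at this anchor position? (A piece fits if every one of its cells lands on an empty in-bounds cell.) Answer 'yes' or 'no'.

Answer: yes

Derivation:
Check each piece cell at anchor (1, 0):
  offset (0,0) -> (1,0): empty -> OK
  offset (0,1) -> (1,1): empty -> OK
  offset (1,1) -> (2,1): empty -> OK
  offset (1,2) -> (2,2): empty -> OK
All cells valid: yes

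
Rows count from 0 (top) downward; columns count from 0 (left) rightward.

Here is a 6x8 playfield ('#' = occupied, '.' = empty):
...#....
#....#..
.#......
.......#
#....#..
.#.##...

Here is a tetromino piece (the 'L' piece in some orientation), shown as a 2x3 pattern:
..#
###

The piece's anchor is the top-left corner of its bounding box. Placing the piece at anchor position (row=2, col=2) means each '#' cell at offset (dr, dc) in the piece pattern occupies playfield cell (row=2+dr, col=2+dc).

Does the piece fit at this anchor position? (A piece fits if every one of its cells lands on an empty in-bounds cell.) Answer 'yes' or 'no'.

Check each piece cell at anchor (2, 2):
  offset (0,2) -> (2,4): empty -> OK
  offset (1,0) -> (3,2): empty -> OK
  offset (1,1) -> (3,3): empty -> OK
  offset (1,2) -> (3,4): empty -> OK
All cells valid: yes

Answer: yes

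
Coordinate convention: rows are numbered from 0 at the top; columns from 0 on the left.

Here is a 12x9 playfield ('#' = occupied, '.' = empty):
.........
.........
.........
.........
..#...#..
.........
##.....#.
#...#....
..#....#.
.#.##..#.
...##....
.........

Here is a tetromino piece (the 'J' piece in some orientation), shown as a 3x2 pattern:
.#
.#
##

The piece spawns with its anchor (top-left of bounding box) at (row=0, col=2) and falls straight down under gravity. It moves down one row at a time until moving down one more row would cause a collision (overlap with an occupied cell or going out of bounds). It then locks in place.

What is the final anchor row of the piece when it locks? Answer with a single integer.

Answer: 1

Derivation:
Spawn at (row=0, col=2). Try each row:
  row 0: fits
  row 1: fits
  row 2: blocked -> lock at row 1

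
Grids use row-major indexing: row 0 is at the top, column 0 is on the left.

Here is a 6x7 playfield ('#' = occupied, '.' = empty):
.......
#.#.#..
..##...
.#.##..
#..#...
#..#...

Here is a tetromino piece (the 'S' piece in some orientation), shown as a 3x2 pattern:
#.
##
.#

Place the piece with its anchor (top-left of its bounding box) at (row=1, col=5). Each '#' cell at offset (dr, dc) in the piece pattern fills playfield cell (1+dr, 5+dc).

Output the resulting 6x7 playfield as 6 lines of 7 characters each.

Answer: .......
#.#.##.
..##.##
.#.##.#
#..#...
#..#...

Derivation:
Fill (1+0,5+0) = (1,5)
Fill (1+1,5+0) = (2,5)
Fill (1+1,5+1) = (2,6)
Fill (1+2,5+1) = (3,6)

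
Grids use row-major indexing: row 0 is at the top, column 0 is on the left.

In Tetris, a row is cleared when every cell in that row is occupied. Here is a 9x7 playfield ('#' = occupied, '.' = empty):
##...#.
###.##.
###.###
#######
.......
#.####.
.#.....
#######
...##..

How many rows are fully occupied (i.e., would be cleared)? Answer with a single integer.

Check each row:
  row 0: 4 empty cells -> not full
  row 1: 2 empty cells -> not full
  row 2: 1 empty cell -> not full
  row 3: 0 empty cells -> FULL (clear)
  row 4: 7 empty cells -> not full
  row 5: 2 empty cells -> not full
  row 6: 6 empty cells -> not full
  row 7: 0 empty cells -> FULL (clear)
  row 8: 5 empty cells -> not full
Total rows cleared: 2

Answer: 2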